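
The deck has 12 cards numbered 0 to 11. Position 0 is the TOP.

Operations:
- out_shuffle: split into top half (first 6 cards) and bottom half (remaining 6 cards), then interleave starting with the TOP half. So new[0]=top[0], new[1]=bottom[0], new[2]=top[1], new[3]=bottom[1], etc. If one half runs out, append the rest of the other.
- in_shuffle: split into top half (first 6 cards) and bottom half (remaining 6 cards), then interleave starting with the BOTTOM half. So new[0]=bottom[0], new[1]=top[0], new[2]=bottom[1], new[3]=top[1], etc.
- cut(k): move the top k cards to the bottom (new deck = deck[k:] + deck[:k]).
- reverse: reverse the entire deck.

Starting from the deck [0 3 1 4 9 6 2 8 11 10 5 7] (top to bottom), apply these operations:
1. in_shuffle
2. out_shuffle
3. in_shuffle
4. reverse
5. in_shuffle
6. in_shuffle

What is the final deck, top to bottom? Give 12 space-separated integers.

After op 1 (in_shuffle): [2 0 8 3 11 1 10 4 5 9 7 6]
After op 2 (out_shuffle): [2 10 0 4 8 5 3 9 11 7 1 6]
After op 3 (in_shuffle): [3 2 9 10 11 0 7 4 1 8 6 5]
After op 4 (reverse): [5 6 8 1 4 7 0 11 10 9 2 3]
After op 5 (in_shuffle): [0 5 11 6 10 8 9 1 2 4 3 7]
After op 6 (in_shuffle): [9 0 1 5 2 11 4 6 3 10 7 8]

Answer: 9 0 1 5 2 11 4 6 3 10 7 8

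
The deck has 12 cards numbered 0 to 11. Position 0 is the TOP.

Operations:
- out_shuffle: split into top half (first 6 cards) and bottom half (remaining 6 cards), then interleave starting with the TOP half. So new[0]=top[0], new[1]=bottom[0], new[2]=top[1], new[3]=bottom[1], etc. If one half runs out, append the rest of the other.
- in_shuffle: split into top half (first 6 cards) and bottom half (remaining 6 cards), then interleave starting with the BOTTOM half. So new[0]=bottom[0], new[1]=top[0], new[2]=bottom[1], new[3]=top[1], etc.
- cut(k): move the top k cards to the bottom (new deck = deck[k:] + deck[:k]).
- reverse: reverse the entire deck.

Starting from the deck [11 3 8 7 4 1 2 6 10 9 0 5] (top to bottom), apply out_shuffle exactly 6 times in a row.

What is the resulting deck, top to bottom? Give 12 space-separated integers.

After op 1 (out_shuffle): [11 2 3 6 8 10 7 9 4 0 1 5]
After op 2 (out_shuffle): [11 7 2 9 3 4 6 0 8 1 10 5]
After op 3 (out_shuffle): [11 6 7 0 2 8 9 1 3 10 4 5]
After op 4 (out_shuffle): [11 9 6 1 7 3 0 10 2 4 8 5]
After op 5 (out_shuffle): [11 0 9 10 6 2 1 4 7 8 3 5]
After op 6 (out_shuffle): [11 1 0 4 9 7 10 8 6 3 2 5]

Answer: 11 1 0 4 9 7 10 8 6 3 2 5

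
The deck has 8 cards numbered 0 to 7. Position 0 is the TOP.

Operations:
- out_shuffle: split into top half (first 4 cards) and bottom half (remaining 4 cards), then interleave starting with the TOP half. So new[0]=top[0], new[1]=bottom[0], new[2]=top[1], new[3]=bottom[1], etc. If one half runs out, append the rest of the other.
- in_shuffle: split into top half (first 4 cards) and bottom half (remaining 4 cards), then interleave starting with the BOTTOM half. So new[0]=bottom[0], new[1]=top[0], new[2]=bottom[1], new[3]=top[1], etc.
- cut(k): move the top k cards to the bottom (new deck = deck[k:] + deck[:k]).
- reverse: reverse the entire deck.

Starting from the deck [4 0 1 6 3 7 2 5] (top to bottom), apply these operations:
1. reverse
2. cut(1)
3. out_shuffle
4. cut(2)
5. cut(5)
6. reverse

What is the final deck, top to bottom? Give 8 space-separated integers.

After op 1 (reverse): [5 2 7 3 6 1 0 4]
After op 2 (cut(1)): [2 7 3 6 1 0 4 5]
After op 3 (out_shuffle): [2 1 7 0 3 4 6 5]
After op 4 (cut(2)): [7 0 3 4 6 5 2 1]
After op 5 (cut(5)): [5 2 1 7 0 3 4 6]
After op 6 (reverse): [6 4 3 0 7 1 2 5]

Answer: 6 4 3 0 7 1 2 5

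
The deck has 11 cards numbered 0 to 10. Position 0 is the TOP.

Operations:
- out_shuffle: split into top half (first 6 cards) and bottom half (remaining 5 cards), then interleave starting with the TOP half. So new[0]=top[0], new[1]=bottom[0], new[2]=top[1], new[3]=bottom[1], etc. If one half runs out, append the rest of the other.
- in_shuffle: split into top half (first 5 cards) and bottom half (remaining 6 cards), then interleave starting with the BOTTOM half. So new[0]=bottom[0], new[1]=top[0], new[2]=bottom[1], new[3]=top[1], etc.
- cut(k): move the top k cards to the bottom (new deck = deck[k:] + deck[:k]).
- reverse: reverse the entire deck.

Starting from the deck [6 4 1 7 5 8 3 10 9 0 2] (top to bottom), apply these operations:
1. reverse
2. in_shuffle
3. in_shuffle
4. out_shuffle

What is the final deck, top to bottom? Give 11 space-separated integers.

After op 1 (reverse): [2 0 9 10 3 8 5 7 1 4 6]
After op 2 (in_shuffle): [8 2 5 0 7 9 1 10 4 3 6]
After op 3 (in_shuffle): [9 8 1 2 10 5 4 0 3 7 6]
After op 4 (out_shuffle): [9 4 8 0 1 3 2 7 10 6 5]

Answer: 9 4 8 0 1 3 2 7 10 6 5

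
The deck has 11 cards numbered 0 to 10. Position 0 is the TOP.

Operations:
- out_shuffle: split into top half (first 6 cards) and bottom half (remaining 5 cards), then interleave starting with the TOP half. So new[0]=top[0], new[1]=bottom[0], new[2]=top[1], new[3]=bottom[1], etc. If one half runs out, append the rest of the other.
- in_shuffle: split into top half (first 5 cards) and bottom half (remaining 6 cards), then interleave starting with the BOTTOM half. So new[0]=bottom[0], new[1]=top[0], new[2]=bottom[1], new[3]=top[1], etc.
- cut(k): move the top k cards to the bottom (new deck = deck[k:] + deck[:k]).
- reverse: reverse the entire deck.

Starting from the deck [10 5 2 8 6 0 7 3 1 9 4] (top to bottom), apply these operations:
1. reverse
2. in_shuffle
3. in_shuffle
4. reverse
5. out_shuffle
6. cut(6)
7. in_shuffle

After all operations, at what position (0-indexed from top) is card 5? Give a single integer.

Answer: 5

Derivation:
After op 1 (reverse): [4 9 1 3 7 0 6 8 2 5 10]
After op 2 (in_shuffle): [0 4 6 9 8 1 2 3 5 7 10]
After op 3 (in_shuffle): [1 0 2 4 3 6 5 9 7 8 10]
After op 4 (reverse): [10 8 7 9 5 6 3 4 2 0 1]
After op 5 (out_shuffle): [10 3 8 4 7 2 9 0 5 1 6]
After op 6 (cut(6)): [9 0 5 1 6 10 3 8 4 7 2]
After op 7 (in_shuffle): [10 9 3 0 8 5 4 1 7 6 2]
Card 5 is at position 5.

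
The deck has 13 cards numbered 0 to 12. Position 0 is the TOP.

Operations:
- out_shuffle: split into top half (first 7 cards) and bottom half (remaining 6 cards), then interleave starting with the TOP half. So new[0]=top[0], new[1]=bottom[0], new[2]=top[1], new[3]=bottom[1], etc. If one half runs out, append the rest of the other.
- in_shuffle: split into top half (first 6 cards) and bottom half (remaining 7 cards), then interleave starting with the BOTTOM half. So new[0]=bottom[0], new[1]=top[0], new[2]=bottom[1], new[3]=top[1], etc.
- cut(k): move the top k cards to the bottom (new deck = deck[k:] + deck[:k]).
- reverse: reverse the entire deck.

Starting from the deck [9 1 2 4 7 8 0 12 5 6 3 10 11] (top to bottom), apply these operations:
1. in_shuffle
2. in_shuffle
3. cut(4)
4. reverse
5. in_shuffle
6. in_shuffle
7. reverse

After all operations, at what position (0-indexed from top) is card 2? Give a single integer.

After op 1 (in_shuffle): [0 9 12 1 5 2 6 4 3 7 10 8 11]
After op 2 (in_shuffle): [6 0 4 9 3 12 7 1 10 5 8 2 11]
After op 3 (cut(4)): [3 12 7 1 10 5 8 2 11 6 0 4 9]
After op 4 (reverse): [9 4 0 6 11 2 8 5 10 1 7 12 3]
After op 5 (in_shuffle): [8 9 5 4 10 0 1 6 7 11 12 2 3]
After op 6 (in_shuffle): [1 8 6 9 7 5 11 4 12 10 2 0 3]
After op 7 (reverse): [3 0 2 10 12 4 11 5 7 9 6 8 1]
Card 2 is at position 2.

Answer: 2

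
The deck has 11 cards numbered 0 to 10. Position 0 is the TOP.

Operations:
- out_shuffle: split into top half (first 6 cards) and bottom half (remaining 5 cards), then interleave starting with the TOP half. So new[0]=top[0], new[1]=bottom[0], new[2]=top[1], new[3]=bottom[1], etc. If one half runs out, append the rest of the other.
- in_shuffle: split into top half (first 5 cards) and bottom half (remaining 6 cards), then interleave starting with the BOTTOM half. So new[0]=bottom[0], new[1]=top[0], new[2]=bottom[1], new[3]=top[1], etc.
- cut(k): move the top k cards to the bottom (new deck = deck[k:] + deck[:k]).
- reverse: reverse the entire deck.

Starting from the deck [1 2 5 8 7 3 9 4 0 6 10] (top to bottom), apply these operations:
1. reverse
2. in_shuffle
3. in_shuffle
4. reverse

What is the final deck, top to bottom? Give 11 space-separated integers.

Answer: 1 8 9 6 2 7 4 10 5 3 0

Derivation:
After op 1 (reverse): [10 6 0 4 9 3 7 8 5 2 1]
After op 2 (in_shuffle): [3 10 7 6 8 0 5 4 2 9 1]
After op 3 (in_shuffle): [0 3 5 10 4 7 2 6 9 8 1]
After op 4 (reverse): [1 8 9 6 2 7 4 10 5 3 0]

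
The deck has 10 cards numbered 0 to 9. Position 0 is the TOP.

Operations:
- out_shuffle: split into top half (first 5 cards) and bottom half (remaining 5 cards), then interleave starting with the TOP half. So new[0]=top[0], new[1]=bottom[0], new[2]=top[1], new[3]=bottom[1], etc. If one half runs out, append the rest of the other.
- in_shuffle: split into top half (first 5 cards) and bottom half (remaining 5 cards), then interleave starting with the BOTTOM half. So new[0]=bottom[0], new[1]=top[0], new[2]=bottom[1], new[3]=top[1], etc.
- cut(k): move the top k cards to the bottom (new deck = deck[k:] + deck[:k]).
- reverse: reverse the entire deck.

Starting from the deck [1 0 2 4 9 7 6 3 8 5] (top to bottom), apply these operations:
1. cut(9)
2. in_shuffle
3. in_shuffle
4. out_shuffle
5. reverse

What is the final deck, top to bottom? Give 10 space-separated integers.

After op 1 (cut(9)): [5 1 0 2 4 9 7 6 3 8]
After op 2 (in_shuffle): [9 5 7 1 6 0 3 2 8 4]
After op 3 (in_shuffle): [0 9 3 5 2 7 8 1 4 6]
After op 4 (out_shuffle): [0 7 9 8 3 1 5 4 2 6]
After op 5 (reverse): [6 2 4 5 1 3 8 9 7 0]

Answer: 6 2 4 5 1 3 8 9 7 0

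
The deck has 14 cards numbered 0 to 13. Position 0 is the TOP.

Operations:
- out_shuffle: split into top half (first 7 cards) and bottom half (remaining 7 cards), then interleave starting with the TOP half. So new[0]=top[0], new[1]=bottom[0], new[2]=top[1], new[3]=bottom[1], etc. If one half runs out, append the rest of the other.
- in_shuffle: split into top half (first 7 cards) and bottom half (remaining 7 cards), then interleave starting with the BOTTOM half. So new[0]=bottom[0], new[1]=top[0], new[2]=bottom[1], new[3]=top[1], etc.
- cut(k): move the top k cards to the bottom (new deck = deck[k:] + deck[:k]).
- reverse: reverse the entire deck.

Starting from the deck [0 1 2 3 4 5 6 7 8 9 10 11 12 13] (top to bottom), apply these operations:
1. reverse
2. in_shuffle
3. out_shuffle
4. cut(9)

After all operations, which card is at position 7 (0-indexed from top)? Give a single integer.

After op 1 (reverse): [13 12 11 10 9 8 7 6 5 4 3 2 1 0]
After op 2 (in_shuffle): [6 13 5 12 4 11 3 10 2 9 1 8 0 7]
After op 3 (out_shuffle): [6 10 13 2 5 9 12 1 4 8 11 0 3 7]
After op 4 (cut(9)): [8 11 0 3 7 6 10 13 2 5 9 12 1 4]
Position 7: card 13.

Answer: 13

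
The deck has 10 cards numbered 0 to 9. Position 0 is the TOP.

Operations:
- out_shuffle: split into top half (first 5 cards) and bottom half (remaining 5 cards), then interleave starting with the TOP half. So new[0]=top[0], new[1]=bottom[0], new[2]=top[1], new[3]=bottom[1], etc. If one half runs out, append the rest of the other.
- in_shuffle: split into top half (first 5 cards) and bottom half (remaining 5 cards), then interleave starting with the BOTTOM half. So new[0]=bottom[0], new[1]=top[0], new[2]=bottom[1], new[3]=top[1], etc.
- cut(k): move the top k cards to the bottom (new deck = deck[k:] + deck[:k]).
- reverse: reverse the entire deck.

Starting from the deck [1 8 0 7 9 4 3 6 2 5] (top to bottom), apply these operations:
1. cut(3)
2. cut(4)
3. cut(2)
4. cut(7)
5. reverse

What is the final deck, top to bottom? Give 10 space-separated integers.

After op 1 (cut(3)): [7 9 4 3 6 2 5 1 8 0]
After op 2 (cut(4)): [6 2 5 1 8 0 7 9 4 3]
After op 3 (cut(2)): [5 1 8 0 7 9 4 3 6 2]
After op 4 (cut(7)): [3 6 2 5 1 8 0 7 9 4]
After op 5 (reverse): [4 9 7 0 8 1 5 2 6 3]

Answer: 4 9 7 0 8 1 5 2 6 3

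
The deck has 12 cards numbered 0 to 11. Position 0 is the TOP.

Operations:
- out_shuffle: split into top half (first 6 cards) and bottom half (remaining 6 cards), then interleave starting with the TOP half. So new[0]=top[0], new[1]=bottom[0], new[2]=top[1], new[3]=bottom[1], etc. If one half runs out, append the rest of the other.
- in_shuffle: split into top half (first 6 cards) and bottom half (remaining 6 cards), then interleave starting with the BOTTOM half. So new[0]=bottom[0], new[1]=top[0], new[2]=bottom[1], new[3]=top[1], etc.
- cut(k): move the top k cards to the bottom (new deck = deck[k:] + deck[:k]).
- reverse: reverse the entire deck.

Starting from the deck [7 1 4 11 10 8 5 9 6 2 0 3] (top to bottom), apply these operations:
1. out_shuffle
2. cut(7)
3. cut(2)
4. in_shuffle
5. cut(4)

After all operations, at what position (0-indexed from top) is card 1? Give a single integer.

After op 1 (out_shuffle): [7 5 1 9 4 6 11 2 10 0 8 3]
After op 2 (cut(7)): [2 10 0 8 3 7 5 1 9 4 6 11]
After op 3 (cut(2)): [0 8 3 7 5 1 9 4 6 11 2 10]
After op 4 (in_shuffle): [9 0 4 8 6 3 11 7 2 5 10 1]
After op 5 (cut(4)): [6 3 11 7 2 5 10 1 9 0 4 8]
Card 1 is at position 7.

Answer: 7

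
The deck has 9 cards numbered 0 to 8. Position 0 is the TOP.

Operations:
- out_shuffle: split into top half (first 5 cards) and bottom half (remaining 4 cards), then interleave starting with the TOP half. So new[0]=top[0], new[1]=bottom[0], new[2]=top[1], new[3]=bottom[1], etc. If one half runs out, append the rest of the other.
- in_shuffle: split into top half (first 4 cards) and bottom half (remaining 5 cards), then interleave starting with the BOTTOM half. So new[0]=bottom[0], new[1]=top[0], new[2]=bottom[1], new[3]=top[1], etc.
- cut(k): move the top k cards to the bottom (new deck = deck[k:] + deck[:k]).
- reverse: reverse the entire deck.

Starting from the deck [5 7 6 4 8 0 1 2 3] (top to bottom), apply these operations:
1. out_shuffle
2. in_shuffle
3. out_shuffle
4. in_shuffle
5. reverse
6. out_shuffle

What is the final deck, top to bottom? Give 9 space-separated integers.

Answer: 4 7 3 1 8 6 5 2 0

Derivation:
After op 1 (out_shuffle): [5 0 7 1 6 2 4 3 8]
After op 2 (in_shuffle): [6 5 2 0 4 7 3 1 8]
After op 3 (out_shuffle): [6 7 5 3 2 1 0 8 4]
After op 4 (in_shuffle): [2 6 1 7 0 5 8 3 4]
After op 5 (reverse): [4 3 8 5 0 7 1 6 2]
After op 6 (out_shuffle): [4 7 3 1 8 6 5 2 0]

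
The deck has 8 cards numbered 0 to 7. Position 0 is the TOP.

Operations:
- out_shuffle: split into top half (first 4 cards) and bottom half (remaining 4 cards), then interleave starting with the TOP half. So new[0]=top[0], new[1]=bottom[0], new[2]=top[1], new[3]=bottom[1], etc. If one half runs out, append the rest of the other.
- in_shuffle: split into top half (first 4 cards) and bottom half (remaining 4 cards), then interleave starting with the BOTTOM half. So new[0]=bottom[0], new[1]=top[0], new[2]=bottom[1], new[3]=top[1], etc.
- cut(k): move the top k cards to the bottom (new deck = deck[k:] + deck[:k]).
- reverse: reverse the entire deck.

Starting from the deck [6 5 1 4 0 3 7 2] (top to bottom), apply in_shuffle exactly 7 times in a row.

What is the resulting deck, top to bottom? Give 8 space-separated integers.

Answer: 0 6 3 5 7 1 2 4

Derivation:
After op 1 (in_shuffle): [0 6 3 5 7 1 2 4]
After op 2 (in_shuffle): [7 0 1 6 2 3 4 5]
After op 3 (in_shuffle): [2 7 3 0 4 1 5 6]
After op 4 (in_shuffle): [4 2 1 7 5 3 6 0]
After op 5 (in_shuffle): [5 4 3 2 6 1 0 7]
After op 6 (in_shuffle): [6 5 1 4 0 3 7 2]
After op 7 (in_shuffle): [0 6 3 5 7 1 2 4]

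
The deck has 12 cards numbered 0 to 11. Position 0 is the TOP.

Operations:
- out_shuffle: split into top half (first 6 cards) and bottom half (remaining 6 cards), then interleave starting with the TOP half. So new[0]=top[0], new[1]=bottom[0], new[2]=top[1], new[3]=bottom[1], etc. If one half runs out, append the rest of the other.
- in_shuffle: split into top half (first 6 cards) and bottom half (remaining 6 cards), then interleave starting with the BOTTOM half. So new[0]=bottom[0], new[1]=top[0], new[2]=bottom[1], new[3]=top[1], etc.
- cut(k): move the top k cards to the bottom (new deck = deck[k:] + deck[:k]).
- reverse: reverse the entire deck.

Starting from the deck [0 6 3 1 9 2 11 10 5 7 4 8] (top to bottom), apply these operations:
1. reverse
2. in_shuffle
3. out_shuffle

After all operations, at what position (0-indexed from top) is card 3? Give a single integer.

After op 1 (reverse): [8 4 7 5 10 11 2 9 1 3 6 0]
After op 2 (in_shuffle): [2 8 9 4 1 7 3 5 6 10 0 11]
After op 3 (out_shuffle): [2 3 8 5 9 6 4 10 1 0 7 11]
Card 3 is at position 1.

Answer: 1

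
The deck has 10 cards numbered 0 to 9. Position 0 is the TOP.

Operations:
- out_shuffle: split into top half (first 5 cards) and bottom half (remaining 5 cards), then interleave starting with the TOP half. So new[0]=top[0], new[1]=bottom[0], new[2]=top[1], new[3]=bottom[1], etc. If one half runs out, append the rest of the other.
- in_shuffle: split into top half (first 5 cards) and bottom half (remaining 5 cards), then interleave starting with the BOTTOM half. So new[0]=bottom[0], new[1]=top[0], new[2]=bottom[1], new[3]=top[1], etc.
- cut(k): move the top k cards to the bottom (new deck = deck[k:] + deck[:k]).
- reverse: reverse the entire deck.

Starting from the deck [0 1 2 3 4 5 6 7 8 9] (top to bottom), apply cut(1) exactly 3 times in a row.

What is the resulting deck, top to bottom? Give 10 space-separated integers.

After op 1 (cut(1)): [1 2 3 4 5 6 7 8 9 0]
After op 2 (cut(1)): [2 3 4 5 6 7 8 9 0 1]
After op 3 (cut(1)): [3 4 5 6 7 8 9 0 1 2]

Answer: 3 4 5 6 7 8 9 0 1 2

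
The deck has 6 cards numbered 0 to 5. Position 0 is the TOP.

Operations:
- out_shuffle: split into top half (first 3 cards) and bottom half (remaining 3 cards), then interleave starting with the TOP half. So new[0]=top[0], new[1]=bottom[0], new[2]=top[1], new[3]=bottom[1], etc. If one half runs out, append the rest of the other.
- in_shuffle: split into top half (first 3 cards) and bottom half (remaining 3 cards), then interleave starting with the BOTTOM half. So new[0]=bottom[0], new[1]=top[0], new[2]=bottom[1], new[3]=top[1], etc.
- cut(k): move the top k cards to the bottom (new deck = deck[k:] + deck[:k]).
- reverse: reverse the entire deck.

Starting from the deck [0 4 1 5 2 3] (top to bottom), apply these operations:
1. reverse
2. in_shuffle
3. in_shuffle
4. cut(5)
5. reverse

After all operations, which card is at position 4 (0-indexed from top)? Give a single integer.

Answer: 2

Derivation:
After op 1 (reverse): [3 2 5 1 4 0]
After op 2 (in_shuffle): [1 3 4 2 0 5]
After op 3 (in_shuffle): [2 1 0 3 5 4]
After op 4 (cut(5)): [4 2 1 0 3 5]
After op 5 (reverse): [5 3 0 1 2 4]
Position 4: card 2.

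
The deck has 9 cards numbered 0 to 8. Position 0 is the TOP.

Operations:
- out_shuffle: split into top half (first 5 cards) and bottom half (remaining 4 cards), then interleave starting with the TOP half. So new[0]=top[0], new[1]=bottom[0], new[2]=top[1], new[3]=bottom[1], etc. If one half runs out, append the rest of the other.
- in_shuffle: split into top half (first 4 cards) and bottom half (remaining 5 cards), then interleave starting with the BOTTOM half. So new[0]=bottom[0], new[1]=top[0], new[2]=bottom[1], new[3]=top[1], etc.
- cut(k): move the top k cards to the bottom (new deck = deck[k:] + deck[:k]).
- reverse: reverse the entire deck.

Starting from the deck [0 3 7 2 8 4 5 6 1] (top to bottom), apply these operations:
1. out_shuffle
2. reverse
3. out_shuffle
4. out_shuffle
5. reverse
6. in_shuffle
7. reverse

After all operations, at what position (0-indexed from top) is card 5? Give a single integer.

Answer: 4

Derivation:
After op 1 (out_shuffle): [0 4 3 5 7 6 2 1 8]
After op 2 (reverse): [8 1 2 6 7 5 3 4 0]
After op 3 (out_shuffle): [8 5 1 3 2 4 6 0 7]
After op 4 (out_shuffle): [8 4 5 6 1 0 3 7 2]
After op 5 (reverse): [2 7 3 0 1 6 5 4 8]
After op 6 (in_shuffle): [1 2 6 7 5 3 4 0 8]
After op 7 (reverse): [8 0 4 3 5 7 6 2 1]
Card 5 is at position 4.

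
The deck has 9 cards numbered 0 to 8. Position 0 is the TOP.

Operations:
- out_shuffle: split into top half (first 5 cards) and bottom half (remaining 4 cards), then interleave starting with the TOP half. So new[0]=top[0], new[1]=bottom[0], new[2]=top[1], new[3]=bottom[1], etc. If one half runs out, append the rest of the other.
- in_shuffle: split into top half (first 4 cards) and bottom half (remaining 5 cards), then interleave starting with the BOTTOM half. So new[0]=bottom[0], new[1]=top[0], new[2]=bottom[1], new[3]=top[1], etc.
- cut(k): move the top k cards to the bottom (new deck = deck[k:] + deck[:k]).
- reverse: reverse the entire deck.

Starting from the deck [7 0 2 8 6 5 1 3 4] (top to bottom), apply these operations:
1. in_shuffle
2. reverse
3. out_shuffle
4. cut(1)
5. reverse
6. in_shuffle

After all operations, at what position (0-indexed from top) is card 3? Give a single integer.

Answer: 2

Derivation:
After op 1 (in_shuffle): [6 7 5 0 1 2 3 8 4]
After op 2 (reverse): [4 8 3 2 1 0 5 7 6]
After op 3 (out_shuffle): [4 0 8 5 3 7 2 6 1]
After op 4 (cut(1)): [0 8 5 3 7 2 6 1 4]
After op 5 (reverse): [4 1 6 2 7 3 5 8 0]
After op 6 (in_shuffle): [7 4 3 1 5 6 8 2 0]
Card 3 is at position 2.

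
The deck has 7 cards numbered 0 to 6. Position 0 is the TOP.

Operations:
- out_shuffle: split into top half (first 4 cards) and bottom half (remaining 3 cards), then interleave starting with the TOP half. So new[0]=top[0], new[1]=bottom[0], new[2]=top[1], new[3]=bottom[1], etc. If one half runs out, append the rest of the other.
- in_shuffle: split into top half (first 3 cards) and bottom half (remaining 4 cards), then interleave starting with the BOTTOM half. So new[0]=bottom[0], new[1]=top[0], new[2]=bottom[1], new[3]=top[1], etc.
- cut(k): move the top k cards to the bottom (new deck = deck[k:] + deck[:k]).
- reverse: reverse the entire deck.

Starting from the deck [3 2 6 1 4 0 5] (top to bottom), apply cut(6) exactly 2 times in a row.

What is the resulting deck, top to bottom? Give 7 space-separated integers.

Answer: 0 5 3 2 6 1 4

Derivation:
After op 1 (cut(6)): [5 3 2 6 1 4 0]
After op 2 (cut(6)): [0 5 3 2 6 1 4]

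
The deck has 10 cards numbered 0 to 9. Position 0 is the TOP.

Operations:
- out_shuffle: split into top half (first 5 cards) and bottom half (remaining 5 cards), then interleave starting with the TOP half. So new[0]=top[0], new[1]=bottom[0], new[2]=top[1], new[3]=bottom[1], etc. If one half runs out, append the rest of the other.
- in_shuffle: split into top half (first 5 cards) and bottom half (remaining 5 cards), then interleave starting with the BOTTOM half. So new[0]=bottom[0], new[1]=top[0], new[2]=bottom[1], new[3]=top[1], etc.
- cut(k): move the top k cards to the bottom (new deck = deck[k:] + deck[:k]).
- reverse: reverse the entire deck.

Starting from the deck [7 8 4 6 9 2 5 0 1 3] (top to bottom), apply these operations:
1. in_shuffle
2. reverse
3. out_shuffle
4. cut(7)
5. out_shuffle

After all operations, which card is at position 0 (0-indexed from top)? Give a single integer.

After op 1 (in_shuffle): [2 7 5 8 0 4 1 6 3 9]
After op 2 (reverse): [9 3 6 1 4 0 8 5 7 2]
After op 3 (out_shuffle): [9 0 3 8 6 5 1 7 4 2]
After op 4 (cut(7)): [7 4 2 9 0 3 8 6 5 1]
After op 5 (out_shuffle): [7 3 4 8 2 6 9 5 0 1]
Position 0: card 7.

Answer: 7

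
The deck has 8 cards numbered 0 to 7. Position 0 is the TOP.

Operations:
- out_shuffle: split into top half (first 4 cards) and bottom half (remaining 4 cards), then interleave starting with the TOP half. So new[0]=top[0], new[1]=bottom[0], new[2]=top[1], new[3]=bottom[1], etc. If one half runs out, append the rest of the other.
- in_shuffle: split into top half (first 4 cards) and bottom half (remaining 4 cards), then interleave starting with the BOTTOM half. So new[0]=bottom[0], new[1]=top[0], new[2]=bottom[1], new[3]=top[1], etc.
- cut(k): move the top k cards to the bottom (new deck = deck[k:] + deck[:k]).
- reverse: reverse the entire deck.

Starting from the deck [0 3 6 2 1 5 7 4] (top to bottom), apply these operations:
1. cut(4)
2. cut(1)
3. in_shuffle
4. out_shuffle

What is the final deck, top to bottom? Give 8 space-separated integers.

Answer: 3 2 5 4 6 1 7 0

Derivation:
After op 1 (cut(4)): [1 5 7 4 0 3 6 2]
After op 2 (cut(1)): [5 7 4 0 3 6 2 1]
After op 3 (in_shuffle): [3 5 6 7 2 4 1 0]
After op 4 (out_shuffle): [3 2 5 4 6 1 7 0]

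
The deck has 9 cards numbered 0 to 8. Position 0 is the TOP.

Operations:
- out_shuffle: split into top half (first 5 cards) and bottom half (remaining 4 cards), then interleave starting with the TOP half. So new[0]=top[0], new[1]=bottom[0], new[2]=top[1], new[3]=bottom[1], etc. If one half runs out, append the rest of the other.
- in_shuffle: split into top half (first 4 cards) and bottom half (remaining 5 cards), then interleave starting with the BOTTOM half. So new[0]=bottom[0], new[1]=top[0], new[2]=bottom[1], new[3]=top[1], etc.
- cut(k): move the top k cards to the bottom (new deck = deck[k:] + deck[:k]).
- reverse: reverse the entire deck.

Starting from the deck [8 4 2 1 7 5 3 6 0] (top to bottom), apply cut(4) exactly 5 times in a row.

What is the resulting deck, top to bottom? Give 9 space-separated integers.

Answer: 2 1 7 5 3 6 0 8 4

Derivation:
After op 1 (cut(4)): [7 5 3 6 0 8 4 2 1]
After op 2 (cut(4)): [0 8 4 2 1 7 5 3 6]
After op 3 (cut(4)): [1 7 5 3 6 0 8 4 2]
After op 4 (cut(4)): [6 0 8 4 2 1 7 5 3]
After op 5 (cut(4)): [2 1 7 5 3 6 0 8 4]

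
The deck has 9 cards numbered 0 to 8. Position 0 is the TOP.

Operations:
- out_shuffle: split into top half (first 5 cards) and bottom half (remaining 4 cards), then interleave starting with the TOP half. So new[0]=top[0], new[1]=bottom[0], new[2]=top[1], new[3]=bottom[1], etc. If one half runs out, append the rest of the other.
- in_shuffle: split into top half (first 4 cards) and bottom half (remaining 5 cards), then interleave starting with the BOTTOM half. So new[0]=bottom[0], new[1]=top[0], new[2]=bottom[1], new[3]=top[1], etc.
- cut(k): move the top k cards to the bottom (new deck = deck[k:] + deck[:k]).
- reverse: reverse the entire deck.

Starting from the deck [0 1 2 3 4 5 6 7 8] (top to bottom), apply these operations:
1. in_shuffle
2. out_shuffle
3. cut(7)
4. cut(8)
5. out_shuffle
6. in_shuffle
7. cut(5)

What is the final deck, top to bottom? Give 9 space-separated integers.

Answer: 8 3 7 2 6 1 5 0 4

Derivation:
After op 1 (in_shuffle): [4 0 5 1 6 2 7 3 8]
After op 2 (out_shuffle): [4 2 0 7 5 3 1 8 6]
After op 3 (cut(7)): [8 6 4 2 0 7 5 3 1]
After op 4 (cut(8)): [1 8 6 4 2 0 7 5 3]
After op 5 (out_shuffle): [1 0 8 7 6 5 4 3 2]
After op 6 (in_shuffle): [6 1 5 0 4 8 3 7 2]
After op 7 (cut(5)): [8 3 7 2 6 1 5 0 4]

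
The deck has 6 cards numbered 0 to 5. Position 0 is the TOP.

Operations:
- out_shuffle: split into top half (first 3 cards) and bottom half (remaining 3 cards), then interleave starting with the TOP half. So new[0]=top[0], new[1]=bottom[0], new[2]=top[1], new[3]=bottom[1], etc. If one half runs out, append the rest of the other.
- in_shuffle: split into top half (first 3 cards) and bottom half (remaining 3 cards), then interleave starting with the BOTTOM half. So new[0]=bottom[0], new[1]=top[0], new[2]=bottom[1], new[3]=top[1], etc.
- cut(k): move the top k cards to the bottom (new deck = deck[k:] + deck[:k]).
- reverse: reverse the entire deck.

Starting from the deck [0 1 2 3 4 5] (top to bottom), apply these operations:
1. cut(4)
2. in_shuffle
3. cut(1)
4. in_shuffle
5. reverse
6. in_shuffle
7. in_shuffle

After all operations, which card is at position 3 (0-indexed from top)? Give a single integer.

Answer: 5

Derivation:
After op 1 (cut(4)): [4 5 0 1 2 3]
After op 2 (in_shuffle): [1 4 2 5 3 0]
After op 3 (cut(1)): [4 2 5 3 0 1]
After op 4 (in_shuffle): [3 4 0 2 1 5]
After op 5 (reverse): [5 1 2 0 4 3]
After op 6 (in_shuffle): [0 5 4 1 3 2]
After op 7 (in_shuffle): [1 0 3 5 2 4]
Position 3: card 5.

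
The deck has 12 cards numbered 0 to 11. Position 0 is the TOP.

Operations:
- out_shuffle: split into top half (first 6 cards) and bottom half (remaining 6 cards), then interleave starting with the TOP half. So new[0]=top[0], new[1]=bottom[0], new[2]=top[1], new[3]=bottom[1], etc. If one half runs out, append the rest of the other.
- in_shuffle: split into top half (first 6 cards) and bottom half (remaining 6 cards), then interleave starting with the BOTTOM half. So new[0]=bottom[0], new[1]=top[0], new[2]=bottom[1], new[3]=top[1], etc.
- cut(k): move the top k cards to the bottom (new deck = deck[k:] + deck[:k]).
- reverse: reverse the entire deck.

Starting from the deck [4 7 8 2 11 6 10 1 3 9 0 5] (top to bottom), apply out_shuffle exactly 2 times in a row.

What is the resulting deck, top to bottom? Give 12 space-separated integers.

Answer: 4 2 10 9 7 11 1 0 8 6 3 5

Derivation:
After op 1 (out_shuffle): [4 10 7 1 8 3 2 9 11 0 6 5]
After op 2 (out_shuffle): [4 2 10 9 7 11 1 0 8 6 3 5]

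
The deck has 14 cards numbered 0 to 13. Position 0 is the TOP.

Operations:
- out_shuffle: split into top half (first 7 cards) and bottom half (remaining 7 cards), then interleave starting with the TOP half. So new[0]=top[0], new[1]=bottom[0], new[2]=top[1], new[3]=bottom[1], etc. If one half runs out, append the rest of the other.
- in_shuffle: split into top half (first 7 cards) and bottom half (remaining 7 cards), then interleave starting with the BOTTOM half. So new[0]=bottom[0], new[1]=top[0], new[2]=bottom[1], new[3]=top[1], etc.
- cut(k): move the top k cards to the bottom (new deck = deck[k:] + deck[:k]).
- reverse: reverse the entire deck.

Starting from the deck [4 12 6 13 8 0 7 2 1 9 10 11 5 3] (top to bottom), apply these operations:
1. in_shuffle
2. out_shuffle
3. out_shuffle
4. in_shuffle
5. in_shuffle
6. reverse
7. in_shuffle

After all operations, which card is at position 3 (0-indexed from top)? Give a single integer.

Answer: 11

Derivation:
After op 1 (in_shuffle): [2 4 1 12 9 6 10 13 11 8 5 0 3 7]
After op 2 (out_shuffle): [2 13 4 11 1 8 12 5 9 0 6 3 10 7]
After op 3 (out_shuffle): [2 5 13 9 4 0 11 6 1 3 8 10 12 7]
After op 4 (in_shuffle): [6 2 1 5 3 13 8 9 10 4 12 0 7 11]
After op 5 (in_shuffle): [9 6 10 2 4 1 12 5 0 3 7 13 11 8]
After op 6 (reverse): [8 11 13 7 3 0 5 12 1 4 2 10 6 9]
After op 7 (in_shuffle): [12 8 1 11 4 13 2 7 10 3 6 0 9 5]
Position 3: card 11.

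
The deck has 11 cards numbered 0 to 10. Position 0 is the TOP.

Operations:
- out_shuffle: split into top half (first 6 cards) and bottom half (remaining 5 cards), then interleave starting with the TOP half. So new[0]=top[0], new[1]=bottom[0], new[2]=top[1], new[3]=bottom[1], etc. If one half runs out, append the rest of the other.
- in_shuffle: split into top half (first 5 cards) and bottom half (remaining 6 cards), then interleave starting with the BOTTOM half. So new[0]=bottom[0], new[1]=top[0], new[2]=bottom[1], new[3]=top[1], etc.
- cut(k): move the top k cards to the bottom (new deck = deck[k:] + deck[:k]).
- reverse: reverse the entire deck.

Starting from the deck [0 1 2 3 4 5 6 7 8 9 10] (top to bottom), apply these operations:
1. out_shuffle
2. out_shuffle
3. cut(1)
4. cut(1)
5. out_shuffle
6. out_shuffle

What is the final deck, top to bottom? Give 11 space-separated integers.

After op 1 (out_shuffle): [0 6 1 7 2 8 3 9 4 10 5]
After op 2 (out_shuffle): [0 3 6 9 1 4 7 10 2 5 8]
After op 3 (cut(1)): [3 6 9 1 4 7 10 2 5 8 0]
After op 4 (cut(1)): [6 9 1 4 7 10 2 5 8 0 3]
After op 5 (out_shuffle): [6 2 9 5 1 8 4 0 7 3 10]
After op 6 (out_shuffle): [6 4 2 0 9 7 5 3 1 10 8]

Answer: 6 4 2 0 9 7 5 3 1 10 8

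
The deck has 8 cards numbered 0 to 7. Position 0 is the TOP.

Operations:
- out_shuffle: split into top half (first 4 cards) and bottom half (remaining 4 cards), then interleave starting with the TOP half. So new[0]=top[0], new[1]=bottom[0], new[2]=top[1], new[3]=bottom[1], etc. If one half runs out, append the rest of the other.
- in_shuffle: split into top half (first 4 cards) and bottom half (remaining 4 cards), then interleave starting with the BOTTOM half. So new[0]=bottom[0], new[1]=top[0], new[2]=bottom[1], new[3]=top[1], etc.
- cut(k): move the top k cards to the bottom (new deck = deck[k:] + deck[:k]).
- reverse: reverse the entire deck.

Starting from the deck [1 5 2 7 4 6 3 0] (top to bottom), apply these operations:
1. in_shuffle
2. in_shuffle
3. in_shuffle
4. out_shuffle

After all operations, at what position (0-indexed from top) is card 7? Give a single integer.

After op 1 (in_shuffle): [4 1 6 5 3 2 0 7]
After op 2 (in_shuffle): [3 4 2 1 0 6 7 5]
After op 3 (in_shuffle): [0 3 6 4 7 2 5 1]
After op 4 (out_shuffle): [0 7 3 2 6 5 4 1]
Card 7 is at position 1.

Answer: 1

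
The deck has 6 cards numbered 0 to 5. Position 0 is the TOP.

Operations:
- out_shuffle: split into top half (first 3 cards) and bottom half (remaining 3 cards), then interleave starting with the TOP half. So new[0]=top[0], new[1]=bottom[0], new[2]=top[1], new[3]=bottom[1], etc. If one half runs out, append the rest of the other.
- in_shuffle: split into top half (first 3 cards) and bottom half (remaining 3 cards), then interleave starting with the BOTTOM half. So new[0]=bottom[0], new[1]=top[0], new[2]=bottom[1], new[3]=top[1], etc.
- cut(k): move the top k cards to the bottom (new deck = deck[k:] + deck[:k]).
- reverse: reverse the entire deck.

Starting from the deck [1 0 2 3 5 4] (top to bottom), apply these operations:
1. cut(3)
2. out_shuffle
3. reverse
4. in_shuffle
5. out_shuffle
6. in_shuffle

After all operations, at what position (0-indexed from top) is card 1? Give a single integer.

Answer: 2

Derivation:
After op 1 (cut(3)): [3 5 4 1 0 2]
After op 2 (out_shuffle): [3 1 5 0 4 2]
After op 3 (reverse): [2 4 0 5 1 3]
After op 4 (in_shuffle): [5 2 1 4 3 0]
After op 5 (out_shuffle): [5 4 2 3 1 0]
After op 6 (in_shuffle): [3 5 1 4 0 2]
Card 1 is at position 2.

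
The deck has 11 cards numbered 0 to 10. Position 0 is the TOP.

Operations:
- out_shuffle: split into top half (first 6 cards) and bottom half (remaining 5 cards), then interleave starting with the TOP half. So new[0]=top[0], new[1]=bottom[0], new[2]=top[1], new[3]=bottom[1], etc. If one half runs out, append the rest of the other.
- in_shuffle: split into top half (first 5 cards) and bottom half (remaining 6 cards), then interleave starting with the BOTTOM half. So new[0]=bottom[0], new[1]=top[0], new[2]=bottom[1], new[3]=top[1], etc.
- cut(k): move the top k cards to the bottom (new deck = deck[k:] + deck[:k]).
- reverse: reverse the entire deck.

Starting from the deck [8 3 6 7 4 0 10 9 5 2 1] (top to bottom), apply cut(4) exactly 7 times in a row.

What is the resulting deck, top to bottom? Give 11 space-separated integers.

Answer: 10 9 5 2 1 8 3 6 7 4 0

Derivation:
After op 1 (cut(4)): [4 0 10 9 5 2 1 8 3 6 7]
After op 2 (cut(4)): [5 2 1 8 3 6 7 4 0 10 9]
After op 3 (cut(4)): [3 6 7 4 0 10 9 5 2 1 8]
After op 4 (cut(4)): [0 10 9 5 2 1 8 3 6 7 4]
After op 5 (cut(4)): [2 1 8 3 6 7 4 0 10 9 5]
After op 6 (cut(4)): [6 7 4 0 10 9 5 2 1 8 3]
After op 7 (cut(4)): [10 9 5 2 1 8 3 6 7 4 0]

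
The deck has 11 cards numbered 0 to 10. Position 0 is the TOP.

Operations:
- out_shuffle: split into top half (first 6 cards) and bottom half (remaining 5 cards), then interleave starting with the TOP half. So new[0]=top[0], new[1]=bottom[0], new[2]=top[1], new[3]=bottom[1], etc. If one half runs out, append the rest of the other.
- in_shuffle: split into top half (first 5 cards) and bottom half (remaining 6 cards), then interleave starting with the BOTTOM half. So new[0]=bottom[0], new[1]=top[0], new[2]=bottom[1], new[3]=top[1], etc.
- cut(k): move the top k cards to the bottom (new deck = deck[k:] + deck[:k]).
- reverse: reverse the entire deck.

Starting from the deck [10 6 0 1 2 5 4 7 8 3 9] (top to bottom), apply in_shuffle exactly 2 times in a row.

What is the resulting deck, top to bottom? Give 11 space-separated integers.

After op 1 (in_shuffle): [5 10 4 6 7 0 8 1 3 2 9]
After op 2 (in_shuffle): [0 5 8 10 1 4 3 6 2 7 9]

Answer: 0 5 8 10 1 4 3 6 2 7 9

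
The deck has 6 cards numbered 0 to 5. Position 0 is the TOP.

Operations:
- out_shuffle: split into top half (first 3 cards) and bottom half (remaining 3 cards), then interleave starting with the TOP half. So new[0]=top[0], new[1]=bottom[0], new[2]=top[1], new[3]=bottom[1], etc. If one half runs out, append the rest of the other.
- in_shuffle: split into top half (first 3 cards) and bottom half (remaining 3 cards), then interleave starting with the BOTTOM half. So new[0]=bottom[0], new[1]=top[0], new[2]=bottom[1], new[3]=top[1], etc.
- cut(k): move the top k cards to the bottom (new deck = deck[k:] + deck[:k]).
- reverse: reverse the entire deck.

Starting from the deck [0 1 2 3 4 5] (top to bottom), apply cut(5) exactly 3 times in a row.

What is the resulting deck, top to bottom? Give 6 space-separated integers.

Answer: 3 4 5 0 1 2

Derivation:
After op 1 (cut(5)): [5 0 1 2 3 4]
After op 2 (cut(5)): [4 5 0 1 2 3]
After op 3 (cut(5)): [3 4 5 0 1 2]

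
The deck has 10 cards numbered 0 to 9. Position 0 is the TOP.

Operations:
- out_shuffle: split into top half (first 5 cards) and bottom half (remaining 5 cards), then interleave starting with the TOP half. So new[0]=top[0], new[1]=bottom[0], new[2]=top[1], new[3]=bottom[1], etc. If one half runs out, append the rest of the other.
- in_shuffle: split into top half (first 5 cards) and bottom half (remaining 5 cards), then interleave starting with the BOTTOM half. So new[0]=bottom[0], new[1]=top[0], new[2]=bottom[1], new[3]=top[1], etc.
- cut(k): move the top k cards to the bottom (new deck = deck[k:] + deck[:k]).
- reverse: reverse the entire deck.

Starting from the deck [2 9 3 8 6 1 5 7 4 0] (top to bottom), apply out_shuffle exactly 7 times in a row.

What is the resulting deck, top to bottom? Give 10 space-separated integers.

Answer: 2 1 9 5 3 7 8 4 6 0

Derivation:
After op 1 (out_shuffle): [2 1 9 5 3 7 8 4 6 0]
After op 2 (out_shuffle): [2 7 1 8 9 4 5 6 3 0]
After op 3 (out_shuffle): [2 4 7 5 1 6 8 3 9 0]
After op 4 (out_shuffle): [2 6 4 8 7 3 5 9 1 0]
After op 5 (out_shuffle): [2 3 6 5 4 9 8 1 7 0]
After op 6 (out_shuffle): [2 9 3 8 6 1 5 7 4 0]
After op 7 (out_shuffle): [2 1 9 5 3 7 8 4 6 0]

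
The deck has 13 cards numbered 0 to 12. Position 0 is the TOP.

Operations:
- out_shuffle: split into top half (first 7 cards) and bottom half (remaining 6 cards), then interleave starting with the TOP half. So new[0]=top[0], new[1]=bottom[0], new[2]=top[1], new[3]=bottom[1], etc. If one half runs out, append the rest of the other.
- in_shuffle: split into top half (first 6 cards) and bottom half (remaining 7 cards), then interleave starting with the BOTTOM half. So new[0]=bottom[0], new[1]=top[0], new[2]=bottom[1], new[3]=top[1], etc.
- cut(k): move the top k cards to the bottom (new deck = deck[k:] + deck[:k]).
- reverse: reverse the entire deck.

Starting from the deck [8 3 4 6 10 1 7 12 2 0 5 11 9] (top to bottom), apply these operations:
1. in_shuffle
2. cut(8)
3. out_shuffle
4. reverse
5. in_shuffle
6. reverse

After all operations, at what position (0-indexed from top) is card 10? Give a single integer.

Answer: 4

Derivation:
After op 1 (in_shuffle): [7 8 12 3 2 4 0 6 5 10 11 1 9]
After op 2 (cut(8)): [5 10 11 1 9 7 8 12 3 2 4 0 6]
After op 3 (out_shuffle): [5 12 10 3 11 2 1 4 9 0 7 6 8]
After op 4 (reverse): [8 6 7 0 9 4 1 2 11 3 10 12 5]
After op 5 (in_shuffle): [1 8 2 6 11 7 3 0 10 9 12 4 5]
After op 6 (reverse): [5 4 12 9 10 0 3 7 11 6 2 8 1]
Card 10 is at position 4.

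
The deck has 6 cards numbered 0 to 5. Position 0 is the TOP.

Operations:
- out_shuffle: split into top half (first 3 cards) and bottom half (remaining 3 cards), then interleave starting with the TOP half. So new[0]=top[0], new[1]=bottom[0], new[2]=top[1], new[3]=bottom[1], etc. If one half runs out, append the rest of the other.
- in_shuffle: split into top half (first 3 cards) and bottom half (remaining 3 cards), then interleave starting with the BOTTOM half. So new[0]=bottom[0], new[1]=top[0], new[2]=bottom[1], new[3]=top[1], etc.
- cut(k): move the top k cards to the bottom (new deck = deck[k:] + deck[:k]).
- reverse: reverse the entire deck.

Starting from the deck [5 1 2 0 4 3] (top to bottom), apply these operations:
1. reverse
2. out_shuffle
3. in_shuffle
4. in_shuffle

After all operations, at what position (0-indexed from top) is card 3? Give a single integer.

Answer: 3

Derivation:
After op 1 (reverse): [3 4 0 2 1 5]
After op 2 (out_shuffle): [3 2 4 1 0 5]
After op 3 (in_shuffle): [1 3 0 2 5 4]
After op 4 (in_shuffle): [2 1 5 3 4 0]
Card 3 is at position 3.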